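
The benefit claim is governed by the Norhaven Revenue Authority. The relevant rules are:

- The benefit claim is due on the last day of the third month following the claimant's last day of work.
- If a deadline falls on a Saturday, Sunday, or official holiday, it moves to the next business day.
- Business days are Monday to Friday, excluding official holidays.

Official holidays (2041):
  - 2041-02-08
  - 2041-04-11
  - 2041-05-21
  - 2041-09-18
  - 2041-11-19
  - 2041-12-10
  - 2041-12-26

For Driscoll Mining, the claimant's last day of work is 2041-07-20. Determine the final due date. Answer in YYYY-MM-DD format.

3 months after 2041-07-20 is October 2041; that month ends on 2041-10-31.
2041-10-31 is a Thursday and not a listed holiday, so it stands.
So the filing is due 2041-10-31.

2041-10-31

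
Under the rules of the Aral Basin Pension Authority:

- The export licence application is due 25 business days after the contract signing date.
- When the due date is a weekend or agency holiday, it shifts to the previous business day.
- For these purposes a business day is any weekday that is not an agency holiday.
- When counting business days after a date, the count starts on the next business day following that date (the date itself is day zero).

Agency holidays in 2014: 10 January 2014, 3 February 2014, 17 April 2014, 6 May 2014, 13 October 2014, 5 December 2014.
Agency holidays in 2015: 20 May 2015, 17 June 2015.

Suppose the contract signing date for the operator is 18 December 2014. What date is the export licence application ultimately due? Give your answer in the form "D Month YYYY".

Starting the day after 18 December 2014 and counting 25 business days lands on 22 January 2015.
22 January 2015 falls on a Thursday, which is a business day, so no adjustment is needed.
Final deadline: 22 January 2015.

22 January 2015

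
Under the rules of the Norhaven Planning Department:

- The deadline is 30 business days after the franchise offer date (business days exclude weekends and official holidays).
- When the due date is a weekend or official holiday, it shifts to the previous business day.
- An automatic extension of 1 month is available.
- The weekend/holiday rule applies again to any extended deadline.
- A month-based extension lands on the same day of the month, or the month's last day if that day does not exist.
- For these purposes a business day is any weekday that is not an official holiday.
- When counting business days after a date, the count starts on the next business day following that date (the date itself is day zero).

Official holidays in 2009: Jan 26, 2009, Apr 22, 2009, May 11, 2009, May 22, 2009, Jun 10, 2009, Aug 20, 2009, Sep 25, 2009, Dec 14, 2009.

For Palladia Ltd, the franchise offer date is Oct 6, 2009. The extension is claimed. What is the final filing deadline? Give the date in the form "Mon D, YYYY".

Counting 30 business days after Oct 6, 2009 (skipping weekends and listed holidays) reaches Nov 17, 2009.
Nov 17, 2009 falls on a Tuesday, which is a business day, so no adjustment is needed.
Applying the 1 month extension: 1 month after Nov 17, 2009 is Dec 17, 2009.
Dec 17, 2009 (Thursday) is already a business day.
So the filing is due Dec 17, 2009.

Dec 17, 2009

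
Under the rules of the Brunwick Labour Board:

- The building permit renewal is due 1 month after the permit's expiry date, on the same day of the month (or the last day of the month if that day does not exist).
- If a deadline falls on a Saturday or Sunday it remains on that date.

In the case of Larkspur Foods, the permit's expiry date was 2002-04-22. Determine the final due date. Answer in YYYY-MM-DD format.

2002-05-22

1 month after 2002-04-22, on the same day of the month, is 2002-05-22.
2002-05-22 is a Wednesday; no weekend or holiday adjustment applies.
The final due date is 2002-05-22.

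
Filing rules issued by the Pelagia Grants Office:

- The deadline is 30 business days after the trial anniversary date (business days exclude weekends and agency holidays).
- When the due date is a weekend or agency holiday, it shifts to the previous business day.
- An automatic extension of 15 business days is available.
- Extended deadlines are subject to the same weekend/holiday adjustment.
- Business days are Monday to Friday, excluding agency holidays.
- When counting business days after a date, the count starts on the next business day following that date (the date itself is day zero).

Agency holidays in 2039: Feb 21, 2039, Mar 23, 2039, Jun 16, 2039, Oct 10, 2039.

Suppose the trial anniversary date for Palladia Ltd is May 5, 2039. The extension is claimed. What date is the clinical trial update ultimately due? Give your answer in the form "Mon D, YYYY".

30 business days after May 5, 2039, excluding weekends and holidays, is Jun 17, 2039.
Jun 17, 2039 is a Friday and not a listed holiday, so it stands.
The 15-business-day extension runs from Jun 17, 2039 to Jul 8, 2039.
Jul 8, 2039 (Friday) is already a business day.
The final due date is Jul 8, 2039.

Jul 8, 2039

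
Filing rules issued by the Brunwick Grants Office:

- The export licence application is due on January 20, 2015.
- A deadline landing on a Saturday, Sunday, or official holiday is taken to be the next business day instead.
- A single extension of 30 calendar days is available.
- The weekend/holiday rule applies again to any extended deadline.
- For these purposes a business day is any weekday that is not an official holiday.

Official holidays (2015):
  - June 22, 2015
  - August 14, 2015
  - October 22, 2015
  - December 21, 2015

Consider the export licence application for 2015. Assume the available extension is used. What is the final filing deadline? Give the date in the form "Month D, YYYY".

The stated deadline is January 20, 2015.
January 20, 2015 (Tuesday) is already a business day.
With the 30-day extension, January 20, 2015 becomes February 19, 2015.
February 19, 2015 is a Thursday and not a listed holiday, so it stands.
Deadline: February 19, 2015.

February 19, 2015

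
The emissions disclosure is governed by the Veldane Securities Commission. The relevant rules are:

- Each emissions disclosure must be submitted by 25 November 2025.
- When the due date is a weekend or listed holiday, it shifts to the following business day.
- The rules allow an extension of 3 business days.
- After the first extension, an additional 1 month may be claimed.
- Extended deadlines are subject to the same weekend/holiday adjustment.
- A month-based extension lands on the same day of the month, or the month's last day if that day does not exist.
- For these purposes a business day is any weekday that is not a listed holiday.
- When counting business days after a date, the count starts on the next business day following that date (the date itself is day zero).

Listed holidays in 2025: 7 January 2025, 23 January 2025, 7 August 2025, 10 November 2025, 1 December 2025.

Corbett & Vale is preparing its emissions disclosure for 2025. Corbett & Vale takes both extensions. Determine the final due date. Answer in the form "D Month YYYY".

Start from the fixed due date, 25 November 2025.
Since 25 November 2025 is a Tuesday and not a holiday, the date is unchanged.
Applying the 3-business-day extension: 3 business days after 25 November 2025 is 28 November 2025.
Since 28 November 2025 is a Friday and not a holiday, the date is unchanged.
Add 1 month to 28 November 2025: 28 December 2025.
28 December 2025 is a Sunday, so it moves to the next business day, 29 December 2025 (Monday).
So the filing is due 29 December 2025.

29 December 2025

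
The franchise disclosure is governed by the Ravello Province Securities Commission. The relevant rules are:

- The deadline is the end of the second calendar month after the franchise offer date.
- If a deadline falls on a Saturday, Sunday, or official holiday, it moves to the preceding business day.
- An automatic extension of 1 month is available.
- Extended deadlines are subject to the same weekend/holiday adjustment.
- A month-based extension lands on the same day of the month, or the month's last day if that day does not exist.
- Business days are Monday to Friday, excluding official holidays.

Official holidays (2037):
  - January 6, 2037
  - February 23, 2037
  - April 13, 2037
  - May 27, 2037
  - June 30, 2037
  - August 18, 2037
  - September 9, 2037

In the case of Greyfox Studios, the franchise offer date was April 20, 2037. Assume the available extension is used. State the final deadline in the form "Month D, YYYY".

July 29, 2037

The second month after April 20, 2037 is June 2037, whose last day is June 30, 2037.
June 30, 2037 is a listed holiday, so it moves to the preceding business day, June 29, 2037 (Monday).
Applying the 1 month extension: 1 month after June 29, 2037 is July 29, 2037.
Since July 29, 2037 is a Wednesday and not a holiday, the date is unchanged.
Final deadline: July 29, 2037.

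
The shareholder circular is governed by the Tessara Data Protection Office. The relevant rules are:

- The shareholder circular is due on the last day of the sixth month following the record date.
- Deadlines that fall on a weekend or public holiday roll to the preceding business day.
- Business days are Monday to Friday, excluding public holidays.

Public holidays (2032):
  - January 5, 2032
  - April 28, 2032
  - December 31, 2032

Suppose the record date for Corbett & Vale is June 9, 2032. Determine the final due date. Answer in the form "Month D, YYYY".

December 30, 2032

6 months after June 9, 2032 is December 2032; that month ends on December 31, 2032.
Because December 31, 2032 is a listed holiday, the deadline becomes December 30, 2032 (Thursday).
Deadline: December 30, 2032.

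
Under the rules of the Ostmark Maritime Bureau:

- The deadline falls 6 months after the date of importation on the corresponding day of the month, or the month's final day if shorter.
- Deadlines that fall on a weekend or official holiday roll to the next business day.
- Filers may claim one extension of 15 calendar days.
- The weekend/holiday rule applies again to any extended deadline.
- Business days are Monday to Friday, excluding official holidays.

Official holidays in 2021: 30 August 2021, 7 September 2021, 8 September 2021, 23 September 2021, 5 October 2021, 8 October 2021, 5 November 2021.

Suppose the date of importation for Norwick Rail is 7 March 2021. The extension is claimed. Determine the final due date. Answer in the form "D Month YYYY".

24 September 2021

Moving 6 months forward from 7 March 2021 on the corresponding day gives 7 September 2021.
7 September 2021 is a listed holiday, so it moves to the next business day, 9 September 2021 (Thursday).
Applying the 15-calendar-day extension: 9 September 2021 + 15 days = 24 September 2021.
Since 24 September 2021 is a Friday and not a holiday, the date is unchanged.
So the filing is due 24 September 2021.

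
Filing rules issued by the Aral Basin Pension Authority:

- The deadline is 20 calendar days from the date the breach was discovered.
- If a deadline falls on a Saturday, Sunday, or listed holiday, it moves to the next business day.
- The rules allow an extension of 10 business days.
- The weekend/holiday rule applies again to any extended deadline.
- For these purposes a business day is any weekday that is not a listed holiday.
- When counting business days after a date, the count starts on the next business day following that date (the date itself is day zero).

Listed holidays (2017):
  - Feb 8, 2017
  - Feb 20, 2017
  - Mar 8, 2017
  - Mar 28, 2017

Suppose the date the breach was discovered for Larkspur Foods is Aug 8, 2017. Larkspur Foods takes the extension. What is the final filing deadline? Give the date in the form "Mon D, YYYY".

Sep 11, 2017

20 calendar days after Aug 8, 2017 is Aug 28, 2017.
Since Aug 28, 2017 is a Monday and not a holiday, the date is unchanged.
Counting 10 further business days from Aug 28, 2017 reaches Sep 11, 2017.
Since Sep 11, 2017 is a Monday and not a holiday, the date is unchanged.
Final deadline: Sep 11, 2017.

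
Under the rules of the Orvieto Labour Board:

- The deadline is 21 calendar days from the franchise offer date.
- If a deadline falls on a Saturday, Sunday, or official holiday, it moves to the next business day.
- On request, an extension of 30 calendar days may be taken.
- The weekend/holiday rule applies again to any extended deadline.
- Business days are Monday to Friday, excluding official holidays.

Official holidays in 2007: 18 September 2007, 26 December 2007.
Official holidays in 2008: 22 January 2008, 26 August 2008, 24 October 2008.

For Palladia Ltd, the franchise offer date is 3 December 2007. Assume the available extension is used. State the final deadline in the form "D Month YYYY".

From 3 December 2007, 21 calendar days later is 24 December 2007.
Since 24 December 2007 is a Monday and not a holiday, the date is unchanged.
The 30-calendar-day extension moves the deadline from 24 December 2007 to 23 January 2008.
Since 23 January 2008 is a Wednesday and not a holiday, the date is unchanged.
Deadline: 23 January 2008.

23 January 2008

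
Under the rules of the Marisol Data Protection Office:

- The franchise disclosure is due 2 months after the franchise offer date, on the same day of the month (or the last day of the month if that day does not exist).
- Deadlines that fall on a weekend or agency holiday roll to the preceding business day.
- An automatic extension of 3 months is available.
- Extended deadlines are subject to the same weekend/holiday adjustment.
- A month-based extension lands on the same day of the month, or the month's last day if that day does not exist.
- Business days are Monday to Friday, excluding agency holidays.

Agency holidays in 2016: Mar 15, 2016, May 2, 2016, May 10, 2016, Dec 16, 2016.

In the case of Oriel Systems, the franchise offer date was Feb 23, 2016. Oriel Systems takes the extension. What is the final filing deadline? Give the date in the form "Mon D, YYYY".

Moving 2 months forward from Feb 23, 2016 on the corresponding day gives Apr 23, 2016.
Apr 23, 2016 is a Saturday; the preceding business day is Apr 22, 2016 (Friday).
Applying the 3 months extension: 3 months after Apr 22, 2016 is Jul 22, 2016.
Jul 22, 2016 falls on a Friday, which is a business day, so no adjustment is needed.
The final due date is Jul 22, 2016.

Jul 22, 2016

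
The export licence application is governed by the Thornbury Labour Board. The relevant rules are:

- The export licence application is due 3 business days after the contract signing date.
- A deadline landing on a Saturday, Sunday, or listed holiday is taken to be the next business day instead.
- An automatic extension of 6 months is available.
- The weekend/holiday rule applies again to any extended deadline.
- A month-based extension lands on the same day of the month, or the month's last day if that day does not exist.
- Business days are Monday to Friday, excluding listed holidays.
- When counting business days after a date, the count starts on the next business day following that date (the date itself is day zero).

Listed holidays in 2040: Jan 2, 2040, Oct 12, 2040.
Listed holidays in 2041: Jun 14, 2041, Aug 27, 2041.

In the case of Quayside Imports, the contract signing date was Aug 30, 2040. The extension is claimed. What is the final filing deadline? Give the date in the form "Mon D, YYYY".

Mar 4, 2041

Counting 3 business days after Aug 30, 2040 (skipping weekends and listed holidays) reaches Sep 4, 2040.
Sep 4, 2040 falls on a Tuesday, which is a business day, so no adjustment is needed.
Add 6 months to Sep 4, 2040: Mar 4, 2041.
Mar 4, 2041 is a Monday and not a listed holiday, so it stands.
Deadline: Mar 4, 2041.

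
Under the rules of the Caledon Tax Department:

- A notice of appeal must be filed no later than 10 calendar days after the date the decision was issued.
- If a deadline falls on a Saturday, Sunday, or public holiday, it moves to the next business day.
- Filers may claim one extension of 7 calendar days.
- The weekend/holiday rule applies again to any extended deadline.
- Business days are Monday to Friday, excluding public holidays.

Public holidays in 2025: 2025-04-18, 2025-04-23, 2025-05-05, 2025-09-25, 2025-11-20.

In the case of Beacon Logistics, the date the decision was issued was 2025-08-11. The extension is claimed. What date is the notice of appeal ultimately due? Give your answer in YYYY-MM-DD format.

2025-08-28

Trigger date 2025-08-11 + 10 calendar days = 2025-08-21.
2025-08-21 falls on a Thursday, which is a business day, so no adjustment is needed.
Add the 7 calendar-day extension to 2025-08-21: 2025-08-28.
2025-08-28 (Thursday) is already a business day.
Final deadline: 2025-08-28.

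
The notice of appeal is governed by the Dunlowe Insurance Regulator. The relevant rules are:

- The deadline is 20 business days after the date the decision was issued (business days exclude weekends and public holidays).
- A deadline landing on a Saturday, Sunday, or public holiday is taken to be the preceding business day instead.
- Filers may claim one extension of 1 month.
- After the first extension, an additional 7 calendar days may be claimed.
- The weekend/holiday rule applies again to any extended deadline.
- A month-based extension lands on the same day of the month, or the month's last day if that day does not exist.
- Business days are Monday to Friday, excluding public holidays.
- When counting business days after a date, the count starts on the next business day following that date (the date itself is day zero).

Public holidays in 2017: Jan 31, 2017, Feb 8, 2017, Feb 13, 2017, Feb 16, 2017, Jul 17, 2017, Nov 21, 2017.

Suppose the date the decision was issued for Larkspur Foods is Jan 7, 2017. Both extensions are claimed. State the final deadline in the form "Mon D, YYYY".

Mar 13, 2017

Counting 20 business days after Jan 7, 2017 (skipping weekends and listed holidays) reaches Feb 6, 2017.
Feb 6, 2017 falls on a Monday, which is a business day, so no adjustment is needed.
The 1 month extension carries Feb 6, 2017 to Mar 6, 2017.
Mar 6, 2017 falls on a Monday, which is a business day, so no adjustment is needed.
With the 7-day extension, Mar 6, 2017 becomes Mar 13, 2017.
Mar 13, 2017 (Monday) is already a business day.
Deadline: Mar 13, 2017.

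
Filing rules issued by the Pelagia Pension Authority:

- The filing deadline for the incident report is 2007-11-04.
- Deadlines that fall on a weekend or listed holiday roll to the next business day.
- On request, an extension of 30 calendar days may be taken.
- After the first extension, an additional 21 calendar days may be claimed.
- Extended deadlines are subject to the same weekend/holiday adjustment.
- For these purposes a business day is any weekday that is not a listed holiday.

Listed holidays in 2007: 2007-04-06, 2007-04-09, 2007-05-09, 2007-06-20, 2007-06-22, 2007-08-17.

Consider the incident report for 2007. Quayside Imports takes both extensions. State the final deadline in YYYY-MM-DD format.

The stated deadline is 2007-11-04.
2007-11-04 is a Sunday, so it moves to the next business day, 2007-11-05 (Monday).
Applying the 30-calendar-day extension: 2007-11-05 + 30 days = 2007-12-05.
2007-12-05 (Wednesday) is already a business day.
With the 21-day extension, 2007-12-05 becomes 2007-12-26.
Since 2007-12-26 is a Wednesday and not a holiday, the date is unchanged.
The final due date is 2007-12-26.

2007-12-26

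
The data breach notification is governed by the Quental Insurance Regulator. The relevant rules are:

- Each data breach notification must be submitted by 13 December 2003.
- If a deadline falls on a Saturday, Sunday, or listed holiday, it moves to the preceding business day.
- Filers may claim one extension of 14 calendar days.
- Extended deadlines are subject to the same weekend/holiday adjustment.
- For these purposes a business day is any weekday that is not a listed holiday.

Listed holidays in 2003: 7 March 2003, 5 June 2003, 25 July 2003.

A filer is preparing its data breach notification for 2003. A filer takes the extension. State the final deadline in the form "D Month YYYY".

The stated deadline is 13 December 2003.
13 December 2003 falls on a Saturday. Rolling to the preceding business day gives 12 December 2003, a Friday.
Add the 14 calendar-day extension to 12 December 2003: 26 December 2003.
26 December 2003 (Friday) is already a business day.
Deadline: 26 December 2003.

26 December 2003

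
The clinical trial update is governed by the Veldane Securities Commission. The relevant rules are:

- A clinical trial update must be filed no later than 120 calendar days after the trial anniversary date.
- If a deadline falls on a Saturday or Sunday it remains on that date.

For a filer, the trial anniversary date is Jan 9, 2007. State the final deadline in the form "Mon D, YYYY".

May 9, 2007

Adding 120 calendar days to Jan 9, 2007 gives May 9, 2007.
May 9, 2007 falls on a Wednesday. The rules make no weekend/holiday allowance, so it remains May 9, 2007.
So the filing is due May 9, 2007.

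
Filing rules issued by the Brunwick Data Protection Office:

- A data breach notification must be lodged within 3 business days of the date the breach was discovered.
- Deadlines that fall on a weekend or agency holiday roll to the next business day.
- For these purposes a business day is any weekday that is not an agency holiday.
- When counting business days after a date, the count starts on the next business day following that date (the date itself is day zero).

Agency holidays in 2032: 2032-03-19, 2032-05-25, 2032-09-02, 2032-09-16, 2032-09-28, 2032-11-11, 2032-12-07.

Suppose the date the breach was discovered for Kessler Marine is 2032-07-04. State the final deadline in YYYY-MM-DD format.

2032-07-07

Starting the day after 2032-07-04 and counting 3 business days lands on 2032-07-07.
2032-07-07 falls on a Wednesday, which is a business day, so no adjustment is needed.
Deadline: 2032-07-07.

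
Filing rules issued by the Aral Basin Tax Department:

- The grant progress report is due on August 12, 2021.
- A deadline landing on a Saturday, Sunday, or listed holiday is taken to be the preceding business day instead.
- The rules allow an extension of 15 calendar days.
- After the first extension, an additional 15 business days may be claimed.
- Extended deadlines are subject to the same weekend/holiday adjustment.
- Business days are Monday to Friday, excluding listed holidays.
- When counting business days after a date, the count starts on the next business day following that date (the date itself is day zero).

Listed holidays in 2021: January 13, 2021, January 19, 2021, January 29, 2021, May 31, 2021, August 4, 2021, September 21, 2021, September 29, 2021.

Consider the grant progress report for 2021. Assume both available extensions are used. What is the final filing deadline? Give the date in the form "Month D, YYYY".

Start from the fixed due date, August 12, 2021.
August 12, 2021 falls on a Thursday, which is a business day, so no adjustment is needed.
Add the 15 calendar-day extension to August 12, 2021: August 27, 2021.
August 27, 2021 (Friday) is already a business day.
The 15-business-day extension runs from August 27, 2021 to September 17, 2021.
Since September 17, 2021 is a Friday and not a holiday, the date is unchanged.
Deadline: September 17, 2021.

September 17, 2021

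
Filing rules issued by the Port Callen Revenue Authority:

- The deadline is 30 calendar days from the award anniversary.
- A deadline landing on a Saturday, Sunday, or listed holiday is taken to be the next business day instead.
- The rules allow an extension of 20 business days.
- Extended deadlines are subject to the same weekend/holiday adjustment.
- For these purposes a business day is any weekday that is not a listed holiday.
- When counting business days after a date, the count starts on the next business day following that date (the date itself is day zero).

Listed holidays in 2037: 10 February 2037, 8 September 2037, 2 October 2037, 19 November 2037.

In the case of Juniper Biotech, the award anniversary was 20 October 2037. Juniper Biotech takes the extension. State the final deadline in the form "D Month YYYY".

18 December 2037

From 20 October 2037, 30 calendar days later is 19 November 2037.
Because 19 November 2037 is a listed holiday, the deadline becomes 20 November 2037 (Friday).
The 20-business-day extension runs from 20 November 2037 to 18 December 2037.
18 December 2037 (Friday) is already a business day.
The final due date is 18 December 2037.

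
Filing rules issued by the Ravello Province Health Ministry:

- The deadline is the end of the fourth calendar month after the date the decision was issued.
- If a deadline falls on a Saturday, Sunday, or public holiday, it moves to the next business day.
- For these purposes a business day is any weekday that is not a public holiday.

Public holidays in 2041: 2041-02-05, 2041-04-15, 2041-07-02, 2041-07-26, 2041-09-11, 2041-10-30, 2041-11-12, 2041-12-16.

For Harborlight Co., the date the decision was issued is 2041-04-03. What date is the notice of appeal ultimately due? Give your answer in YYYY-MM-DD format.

2041-09-02

4 months after 2041-04-03 is August 2041; that month ends on 2041-08-31.
2041-08-31 falls on a Saturday. Rolling to the next business day gives 2041-09-02, a Monday.
The final due date is 2041-09-02.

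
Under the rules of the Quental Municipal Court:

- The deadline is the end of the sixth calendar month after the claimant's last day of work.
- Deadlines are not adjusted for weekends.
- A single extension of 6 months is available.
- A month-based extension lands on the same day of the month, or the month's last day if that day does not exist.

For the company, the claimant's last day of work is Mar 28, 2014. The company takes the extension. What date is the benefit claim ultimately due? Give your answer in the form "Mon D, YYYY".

6 months after Mar 28, 2014 falls in September 2014; the last day of that month is Sep 30, 2014.
Sep 30, 2014 is a Tuesday; no weekend or holiday adjustment applies.
Add 6 months to Sep 30, 2014: Mar 30, 2015.
Mar 30, 2015 falls on a Monday. The rules make no weekend/holiday allowance, so it remains Mar 30, 2015.
So the filing is due Mar 30, 2015.

Mar 30, 2015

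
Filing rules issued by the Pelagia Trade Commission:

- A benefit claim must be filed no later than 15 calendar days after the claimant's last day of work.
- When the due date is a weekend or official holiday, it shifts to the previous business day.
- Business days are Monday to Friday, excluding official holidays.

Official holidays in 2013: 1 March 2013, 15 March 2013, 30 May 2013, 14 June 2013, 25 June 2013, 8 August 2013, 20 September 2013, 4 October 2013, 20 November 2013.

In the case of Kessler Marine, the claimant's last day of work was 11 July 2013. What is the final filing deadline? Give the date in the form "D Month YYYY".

Adding 15 calendar days to 11 July 2013 gives 26 July 2013.
26 July 2013 falls on a Friday, which is a business day, so no adjustment is needed.
Final deadline: 26 July 2013.

26 July 2013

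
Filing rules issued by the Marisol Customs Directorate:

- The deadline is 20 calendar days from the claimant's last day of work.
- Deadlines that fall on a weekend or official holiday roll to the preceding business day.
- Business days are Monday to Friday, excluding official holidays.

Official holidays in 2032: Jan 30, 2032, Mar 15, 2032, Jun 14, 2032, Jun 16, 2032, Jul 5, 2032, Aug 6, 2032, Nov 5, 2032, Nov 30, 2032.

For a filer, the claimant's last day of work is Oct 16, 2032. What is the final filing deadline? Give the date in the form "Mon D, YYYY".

Nov 4, 2032

From Oct 16, 2032, 20 calendar days later is Nov 5, 2032.
Because Nov 5, 2032 is a listed holiday, the deadline becomes Nov 4, 2032 (Thursday).
So the filing is due Nov 4, 2032.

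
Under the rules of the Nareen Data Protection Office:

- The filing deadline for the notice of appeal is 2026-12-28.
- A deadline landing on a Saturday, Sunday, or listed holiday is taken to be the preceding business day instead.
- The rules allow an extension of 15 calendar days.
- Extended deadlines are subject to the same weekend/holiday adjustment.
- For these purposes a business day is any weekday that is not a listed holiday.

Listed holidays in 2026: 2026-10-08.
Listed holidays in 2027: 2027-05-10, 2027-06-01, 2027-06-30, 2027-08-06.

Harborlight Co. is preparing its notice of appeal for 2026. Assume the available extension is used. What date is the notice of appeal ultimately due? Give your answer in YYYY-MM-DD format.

The stated deadline is 2026-12-28.
2026-12-28 falls on a Monday, which is a business day, so no adjustment is needed.
The 15-calendar-day extension moves the deadline from 2026-12-28 to 2027-01-12.
2027-01-12 (Tuesday) is already a business day.
So the filing is due 2027-01-12.

2027-01-12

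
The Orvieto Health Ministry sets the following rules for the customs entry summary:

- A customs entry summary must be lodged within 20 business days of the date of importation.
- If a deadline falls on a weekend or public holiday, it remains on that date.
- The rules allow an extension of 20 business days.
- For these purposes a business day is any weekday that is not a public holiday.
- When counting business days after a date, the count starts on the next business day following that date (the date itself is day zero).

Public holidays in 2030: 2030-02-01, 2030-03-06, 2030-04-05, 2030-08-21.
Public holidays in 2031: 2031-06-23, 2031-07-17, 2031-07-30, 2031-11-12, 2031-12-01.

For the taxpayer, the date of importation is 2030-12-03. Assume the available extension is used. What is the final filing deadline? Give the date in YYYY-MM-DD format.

20 business days after 2030-12-03, excluding weekends and holidays, is 2030-12-31.
No adjustment is made for weekends or holidays, so 2030-12-31 stands.
Counting 20 further business days from 2030-12-31 reaches 2031-01-28.
2031-01-28 is a Tuesday; no weekend or holiday adjustment applies.
The final due date is 2031-01-28.

2031-01-28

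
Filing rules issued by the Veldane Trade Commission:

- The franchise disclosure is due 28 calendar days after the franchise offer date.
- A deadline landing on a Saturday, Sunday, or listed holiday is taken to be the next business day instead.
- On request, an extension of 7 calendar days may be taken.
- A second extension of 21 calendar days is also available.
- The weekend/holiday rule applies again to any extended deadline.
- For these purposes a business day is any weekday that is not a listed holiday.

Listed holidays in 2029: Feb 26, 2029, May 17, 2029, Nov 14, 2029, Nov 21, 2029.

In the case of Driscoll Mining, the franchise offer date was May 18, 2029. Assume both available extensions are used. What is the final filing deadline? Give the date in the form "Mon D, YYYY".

Adding 28 calendar days to May 18, 2029 gives Jun 15, 2029.
Jun 15, 2029 is a Friday and not a listed holiday, so it stands.
The 7-calendar-day extension moves the deadline from Jun 15, 2029 to Jun 22, 2029.
Jun 22, 2029 falls on a Friday, which is a business day, so no adjustment is needed.
Applying the 21-calendar-day extension: Jun 22, 2029 + 21 days = Jul 13, 2029.
Since Jul 13, 2029 is a Friday and not a holiday, the date is unchanged.
Final deadline: Jul 13, 2029.

Jul 13, 2029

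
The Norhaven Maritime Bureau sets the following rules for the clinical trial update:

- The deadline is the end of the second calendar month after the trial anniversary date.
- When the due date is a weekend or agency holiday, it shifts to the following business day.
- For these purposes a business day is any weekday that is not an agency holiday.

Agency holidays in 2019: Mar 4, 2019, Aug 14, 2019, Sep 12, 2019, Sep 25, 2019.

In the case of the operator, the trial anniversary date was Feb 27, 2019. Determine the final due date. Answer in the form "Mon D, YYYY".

Apr 30, 2019

2 months after Feb 27, 2019 is April 2019; that month ends on Apr 30, 2019.
Apr 30, 2019 falls on a Tuesday, which is a business day, so no adjustment is needed.
Final deadline: Apr 30, 2019.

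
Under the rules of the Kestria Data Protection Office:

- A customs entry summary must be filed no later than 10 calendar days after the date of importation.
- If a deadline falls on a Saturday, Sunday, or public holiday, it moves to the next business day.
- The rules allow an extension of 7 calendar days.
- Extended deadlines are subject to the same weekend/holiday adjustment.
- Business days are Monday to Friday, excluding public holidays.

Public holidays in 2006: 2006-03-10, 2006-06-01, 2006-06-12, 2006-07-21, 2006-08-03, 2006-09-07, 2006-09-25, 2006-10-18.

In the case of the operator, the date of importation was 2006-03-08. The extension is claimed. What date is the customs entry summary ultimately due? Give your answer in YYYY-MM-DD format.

2006-03-27

10 calendar days after 2006-03-08 is 2006-03-18.
2006-03-18 is a Saturday, so it moves to the next business day, 2006-03-20 (Monday).
The 7-calendar-day extension moves the deadline from 2006-03-20 to 2006-03-27.
Since 2006-03-27 is a Monday and not a holiday, the date is unchanged.
So the filing is due 2006-03-27.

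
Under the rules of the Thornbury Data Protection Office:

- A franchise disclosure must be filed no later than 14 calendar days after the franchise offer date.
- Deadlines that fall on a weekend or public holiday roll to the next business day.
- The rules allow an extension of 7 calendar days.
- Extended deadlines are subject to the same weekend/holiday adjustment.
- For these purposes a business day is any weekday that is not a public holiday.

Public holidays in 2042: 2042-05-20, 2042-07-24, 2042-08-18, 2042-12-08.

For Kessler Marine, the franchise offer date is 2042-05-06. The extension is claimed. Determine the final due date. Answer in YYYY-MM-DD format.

2042-05-28

From 2042-05-06, 14 calendar days later is 2042-05-20.
2042-05-20 is a listed holiday; the next business day is 2042-05-21 (Wednesday).
Applying the 7-calendar-day extension: 2042-05-21 + 7 days = 2042-05-28.
2042-05-28 falls on a Wednesday, which is a business day, so no adjustment is needed.
So the filing is due 2042-05-28.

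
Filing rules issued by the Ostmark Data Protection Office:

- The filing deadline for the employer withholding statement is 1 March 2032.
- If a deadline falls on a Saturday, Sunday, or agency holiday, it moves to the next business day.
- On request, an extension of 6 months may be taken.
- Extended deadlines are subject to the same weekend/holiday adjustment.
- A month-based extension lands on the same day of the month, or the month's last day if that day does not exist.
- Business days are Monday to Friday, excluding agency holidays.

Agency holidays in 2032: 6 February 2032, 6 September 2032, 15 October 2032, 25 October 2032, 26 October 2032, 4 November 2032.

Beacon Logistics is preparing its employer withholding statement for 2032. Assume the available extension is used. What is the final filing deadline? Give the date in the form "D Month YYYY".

1 September 2032

The statutory due date is 1 March 2032.
1 March 2032 (Monday) is already a business day.
Add 6 months to 1 March 2032: 1 September 2032.
1 September 2032 falls on a Wednesday, which is a business day, so no adjustment is needed.
So the filing is due 1 September 2032.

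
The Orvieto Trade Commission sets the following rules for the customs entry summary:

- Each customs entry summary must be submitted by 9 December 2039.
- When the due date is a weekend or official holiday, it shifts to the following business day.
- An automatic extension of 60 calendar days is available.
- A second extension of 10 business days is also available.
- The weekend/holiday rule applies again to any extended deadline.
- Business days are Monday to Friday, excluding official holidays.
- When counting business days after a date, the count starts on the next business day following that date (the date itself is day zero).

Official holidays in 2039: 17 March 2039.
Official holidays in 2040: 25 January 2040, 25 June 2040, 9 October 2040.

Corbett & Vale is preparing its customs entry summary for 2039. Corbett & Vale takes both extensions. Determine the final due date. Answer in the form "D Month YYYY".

Start from the fixed due date, 9 December 2039.
9 December 2039 falls on a Friday, which is a business day, so no adjustment is needed.
Applying the 60-calendar-day extension: 9 December 2039 + 60 days = 7 February 2040.
7 February 2040 falls on a Tuesday, which is a business day, so no adjustment is needed.
Applying the 10-business-day extension: 10 business days after 7 February 2040 is 21 February 2040.
21 February 2040 (Tuesday) is already a business day.
So the filing is due 21 February 2040.

21 February 2040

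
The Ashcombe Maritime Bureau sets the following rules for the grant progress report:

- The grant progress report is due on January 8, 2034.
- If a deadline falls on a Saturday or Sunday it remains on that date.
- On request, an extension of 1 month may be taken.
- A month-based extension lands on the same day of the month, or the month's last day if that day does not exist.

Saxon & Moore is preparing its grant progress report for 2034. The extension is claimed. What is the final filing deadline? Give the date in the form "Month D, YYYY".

Start from the fixed due date, January 8, 2034.
January 8, 2034 is a Sunday; no weekend or holiday adjustment applies.
The 1 month extension carries January 8, 2034 to February 8, 2034.
February 8, 2034 is a Wednesday; no weekend or holiday adjustment applies.
So the filing is due February 8, 2034.

February 8, 2034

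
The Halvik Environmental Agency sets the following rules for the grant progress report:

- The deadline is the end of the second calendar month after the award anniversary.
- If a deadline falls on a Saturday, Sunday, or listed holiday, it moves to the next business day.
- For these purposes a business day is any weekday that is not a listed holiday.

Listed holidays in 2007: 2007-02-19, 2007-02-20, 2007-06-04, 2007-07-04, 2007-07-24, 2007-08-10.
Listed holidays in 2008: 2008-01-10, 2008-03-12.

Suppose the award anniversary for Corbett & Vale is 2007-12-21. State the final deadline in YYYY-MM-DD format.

The second month after 2007-12-21 is February 2008, whose last day is 2008-02-29.
2008-02-29 falls on a Friday, which is a business day, so no adjustment is needed.
Final deadline: 2008-02-29.

2008-02-29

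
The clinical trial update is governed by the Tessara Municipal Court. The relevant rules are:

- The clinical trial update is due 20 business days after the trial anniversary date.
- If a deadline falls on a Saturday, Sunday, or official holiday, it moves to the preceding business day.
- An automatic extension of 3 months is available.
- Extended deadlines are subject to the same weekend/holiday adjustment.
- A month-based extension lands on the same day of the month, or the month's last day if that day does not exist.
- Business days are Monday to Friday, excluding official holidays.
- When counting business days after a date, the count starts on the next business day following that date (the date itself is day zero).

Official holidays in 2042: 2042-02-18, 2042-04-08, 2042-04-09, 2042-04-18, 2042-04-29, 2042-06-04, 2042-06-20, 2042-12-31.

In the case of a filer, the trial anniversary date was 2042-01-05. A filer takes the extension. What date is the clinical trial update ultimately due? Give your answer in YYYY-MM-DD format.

2042-04-30

20 business days after 2042-01-05, excluding weekends and holidays, is 2042-01-31.
2042-01-31 falls on a Friday, which is a business day, so no adjustment is needed.
Add 3 months to 2042-01-31: 2042-04-30 (day 31 does not exist in April, so the month's last day is used).
2042-04-30 falls on a Wednesday, which is a business day, so no adjustment is needed.
Deadline: 2042-04-30.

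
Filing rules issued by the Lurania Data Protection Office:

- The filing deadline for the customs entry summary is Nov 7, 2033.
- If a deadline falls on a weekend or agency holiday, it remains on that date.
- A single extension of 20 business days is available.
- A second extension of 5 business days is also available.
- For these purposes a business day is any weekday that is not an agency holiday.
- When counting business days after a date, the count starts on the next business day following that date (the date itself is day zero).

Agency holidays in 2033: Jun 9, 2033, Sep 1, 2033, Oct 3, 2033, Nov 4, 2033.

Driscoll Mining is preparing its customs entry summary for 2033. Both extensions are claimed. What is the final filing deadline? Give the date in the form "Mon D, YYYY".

The statutory due date is Nov 7, 2033.
Nov 7, 2033 falls on a Monday. The rules make no weekend/holiday allowance, so it remains Nov 7, 2033.
Applying the 20-business-day extension: 20 business days after Nov 7, 2033 is Dec 5, 2033.
Dec 5, 2033 falls on a Monday. The rules make no weekend/holiday allowance, so it remains Dec 5, 2033.
Counting 5 further business days from Dec 5, 2033 reaches Dec 12, 2033.
Dec 12, 2033 falls on a Monday. The rules make no weekend/holiday allowance, so it remains Dec 12, 2033.
The final due date is Dec 12, 2033.

Dec 12, 2033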